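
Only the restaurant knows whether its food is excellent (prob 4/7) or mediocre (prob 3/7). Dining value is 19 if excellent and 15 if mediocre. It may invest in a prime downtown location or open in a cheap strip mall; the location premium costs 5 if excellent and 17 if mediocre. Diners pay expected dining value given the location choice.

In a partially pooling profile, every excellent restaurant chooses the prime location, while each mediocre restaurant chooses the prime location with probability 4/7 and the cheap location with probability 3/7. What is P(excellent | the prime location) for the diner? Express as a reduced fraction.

7/10

P(the prime location) = (4/7)·1 + (3/7)·(4/7) = 40/49.
By Bayes' rule, P(excellent | the prime location) = (4/7) / (40/49) = 7/10.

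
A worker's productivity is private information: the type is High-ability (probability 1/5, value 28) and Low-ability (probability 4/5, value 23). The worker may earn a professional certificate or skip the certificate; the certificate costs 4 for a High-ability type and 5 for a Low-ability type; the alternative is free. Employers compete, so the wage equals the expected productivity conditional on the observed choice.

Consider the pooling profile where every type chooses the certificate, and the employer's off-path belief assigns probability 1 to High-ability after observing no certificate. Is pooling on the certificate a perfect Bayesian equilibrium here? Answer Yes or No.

On path, the employer holds the prior and pays 1/5·28 + 4/5·23 = 24. Off path (no certificate), believing High-ability, it pays 28.
High-ability: the certificate nets 24 − 4 = 20; no certificate nets 28. High-ability would deviate.
Low-ability: the certificate nets 24 − 5 = 19; no certificate nets 28. Low-ability would deviate.
A type deviates, so pooling fails.

No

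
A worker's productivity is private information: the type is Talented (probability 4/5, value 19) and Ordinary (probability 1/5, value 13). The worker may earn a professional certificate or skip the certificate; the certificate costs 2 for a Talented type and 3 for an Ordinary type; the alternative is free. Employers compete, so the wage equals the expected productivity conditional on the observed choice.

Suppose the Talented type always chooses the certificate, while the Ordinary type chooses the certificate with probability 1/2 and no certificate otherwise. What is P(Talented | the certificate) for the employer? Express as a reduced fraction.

P(the certificate) = (4/5)·1 + (1/5)·(1/2) = 9/10.
By Bayes' rule, P(Talented | the certificate) = (4/5) / (9/10) = 8/9.

8/9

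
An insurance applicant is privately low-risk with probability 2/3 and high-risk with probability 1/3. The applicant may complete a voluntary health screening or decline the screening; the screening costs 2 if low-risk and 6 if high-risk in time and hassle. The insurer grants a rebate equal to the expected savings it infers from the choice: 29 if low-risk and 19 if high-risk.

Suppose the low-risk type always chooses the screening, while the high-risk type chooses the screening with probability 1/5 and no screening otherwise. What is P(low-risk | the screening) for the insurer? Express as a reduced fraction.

10/11

P(the screening) = (2/3)·1 + (1/3)·(1/5) = 11/15.
By Bayes' rule, P(low-risk | the screening) = (2/3) / (11/15) = 10/11.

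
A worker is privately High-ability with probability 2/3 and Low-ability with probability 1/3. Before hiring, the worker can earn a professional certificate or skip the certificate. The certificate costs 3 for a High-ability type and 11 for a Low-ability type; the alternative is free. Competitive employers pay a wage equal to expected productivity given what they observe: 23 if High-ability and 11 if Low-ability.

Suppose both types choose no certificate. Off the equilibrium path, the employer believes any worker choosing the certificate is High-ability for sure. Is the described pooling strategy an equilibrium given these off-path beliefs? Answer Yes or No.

No

On path, the employer holds the prior and pays 2/3·23 + 1/3·11 = 19. Off path (the certificate), believing High-ability, it pays 23.
High-ability: no certificate nets 19; the certificate nets 23 − 3 = 20. High-ability would deviate.
Low-ability: no certificate nets 19; the certificate nets 23 − 11 = 12. Low-ability stays.
A type deviates, so pooling fails.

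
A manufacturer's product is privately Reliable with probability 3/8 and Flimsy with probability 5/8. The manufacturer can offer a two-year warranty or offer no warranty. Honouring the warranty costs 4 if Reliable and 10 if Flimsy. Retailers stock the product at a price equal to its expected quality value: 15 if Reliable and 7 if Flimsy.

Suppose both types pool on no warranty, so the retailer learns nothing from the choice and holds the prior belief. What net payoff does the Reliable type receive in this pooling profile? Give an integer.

10

Pooled price = 3/8·15 + 5/8·7 = 10.
Reliable pays no cost for no warranty, so net payoff = 10.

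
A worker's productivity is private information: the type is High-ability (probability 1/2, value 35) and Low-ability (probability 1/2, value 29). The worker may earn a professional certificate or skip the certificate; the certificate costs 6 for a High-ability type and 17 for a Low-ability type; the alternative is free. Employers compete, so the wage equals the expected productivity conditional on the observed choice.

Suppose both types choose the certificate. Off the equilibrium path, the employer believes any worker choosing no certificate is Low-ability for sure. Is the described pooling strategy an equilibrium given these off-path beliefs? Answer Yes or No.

On path, the employer holds the prior and pays 1/2·35 + 1/2·29 = 32. Off path (no certificate), believing Low-ability, it pays 29.
High-ability: the certificate nets 32 − 6 = 26; no certificate nets 29. High-ability would deviate.
Low-ability: the certificate nets 32 − 17 = 15; no certificate nets 29. Low-ability would deviate.
A type deviates, so pooling fails.

No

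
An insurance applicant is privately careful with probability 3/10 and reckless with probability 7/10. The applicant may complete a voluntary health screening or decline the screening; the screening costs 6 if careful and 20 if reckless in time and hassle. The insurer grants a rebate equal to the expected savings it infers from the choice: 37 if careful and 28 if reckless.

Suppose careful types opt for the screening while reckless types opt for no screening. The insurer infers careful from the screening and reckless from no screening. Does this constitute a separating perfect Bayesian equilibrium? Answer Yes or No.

Yes

Under these beliefs, the screening earns rebate 37 and no screening earns rebate 28.
careful: the screening nets 37 − 6 = 31; no screening nets 28. careful prefers the screening.
reckless: the screening nets 37 − 20 = 17; no screening nets 28. reckless prefers no screening.
Neither type deviates, so the separating profile is an equilibrium.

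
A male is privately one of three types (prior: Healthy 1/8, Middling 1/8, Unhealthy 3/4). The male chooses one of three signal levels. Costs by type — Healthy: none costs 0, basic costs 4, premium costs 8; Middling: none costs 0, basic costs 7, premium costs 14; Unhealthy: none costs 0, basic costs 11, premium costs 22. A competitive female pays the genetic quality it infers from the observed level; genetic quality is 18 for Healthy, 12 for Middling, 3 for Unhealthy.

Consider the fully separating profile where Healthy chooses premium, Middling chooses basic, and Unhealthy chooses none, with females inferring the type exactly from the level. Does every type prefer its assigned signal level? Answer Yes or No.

Yes

Separating mating payoffs: premium → 18, basic → 12, none → 3.
Healthy (assigned premium): none: 3 − 0 = 3; basic: 12 − 4 = 8; premium: 18 − 8 = 10. Healthy stays.
Middling (assigned basic): none: 3 − 0 = 3; basic: 12 − 7 = 5; premium: 18 − 14 = 4. Middling stays.
Unhealthy (assigned none): none: 3 − 0 = 3; basic: 12 − 11 = 1; premium: 18 − 22 = -4. Unhealthy stays.
Every type prefers its assigned level; separation holds.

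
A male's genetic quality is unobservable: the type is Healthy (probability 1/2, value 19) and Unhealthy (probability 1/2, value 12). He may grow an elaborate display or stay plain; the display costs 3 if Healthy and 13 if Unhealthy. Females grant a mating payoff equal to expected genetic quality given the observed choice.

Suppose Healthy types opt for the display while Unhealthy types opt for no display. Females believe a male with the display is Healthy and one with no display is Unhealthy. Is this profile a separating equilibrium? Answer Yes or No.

Under these beliefs, the display earns mating payoff 19 and no display earns mating payoff 12.
Healthy: the display nets 19 − 3 = 16; no display nets 12. Healthy prefers the display.
Unhealthy: the display nets 19 − 13 = 6; no display nets 12. Unhealthy prefers no display.
Neither type deviates, so the separating profile is an equilibrium.

Yes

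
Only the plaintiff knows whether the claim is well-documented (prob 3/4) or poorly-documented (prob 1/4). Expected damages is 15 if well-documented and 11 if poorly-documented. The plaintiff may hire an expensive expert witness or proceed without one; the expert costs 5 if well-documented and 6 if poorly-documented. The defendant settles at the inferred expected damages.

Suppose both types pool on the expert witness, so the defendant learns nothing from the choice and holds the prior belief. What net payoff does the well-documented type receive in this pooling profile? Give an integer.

Pooled settlement = 3/4·15 + 1/4·11 = 14.
well-documented pays cost 5 for the expert witness, so net payoff = 14 − 5 = 9.

9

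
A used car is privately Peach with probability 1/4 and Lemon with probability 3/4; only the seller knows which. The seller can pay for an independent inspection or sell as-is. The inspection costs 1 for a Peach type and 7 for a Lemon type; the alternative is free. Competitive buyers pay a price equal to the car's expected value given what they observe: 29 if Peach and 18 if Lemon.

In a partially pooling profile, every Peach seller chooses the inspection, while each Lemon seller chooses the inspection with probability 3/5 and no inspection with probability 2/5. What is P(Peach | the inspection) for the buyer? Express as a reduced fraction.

5/14

P(the inspection) = (1/4)·1 + (3/4)·(3/5) = 7/10.
By Bayes' rule, P(Peach | the inspection) = (1/4) / (7/10) = 5/14.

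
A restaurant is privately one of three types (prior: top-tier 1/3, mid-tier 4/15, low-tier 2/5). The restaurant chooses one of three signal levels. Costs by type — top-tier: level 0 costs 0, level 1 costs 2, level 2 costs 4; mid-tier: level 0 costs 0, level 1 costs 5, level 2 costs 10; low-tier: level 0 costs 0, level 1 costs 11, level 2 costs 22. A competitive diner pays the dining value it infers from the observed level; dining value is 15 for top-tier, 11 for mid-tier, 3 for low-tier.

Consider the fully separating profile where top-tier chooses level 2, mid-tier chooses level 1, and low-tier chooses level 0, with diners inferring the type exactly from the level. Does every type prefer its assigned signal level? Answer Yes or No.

Separating price premiums: level 2 → 15, level 1 → 11, level 0 → 3.
top-tier (assigned level 2): level 0: 3 − 0 = 3; level 1: 11 − 2 = 9; level 2: 15 − 4 = 11. top-tier stays.
mid-tier (assigned level 1): level 0: 3 − 0 = 3; level 1: 11 − 5 = 6; level 2: 15 − 10 = 5. mid-tier stays.
low-tier (assigned level 0): level 0: 3 − 0 = 3; level 1: 11 − 11 = 0; level 2: 15 − 22 = -7. low-tier stays.
Every type prefers its assigned level; separation holds.

Yes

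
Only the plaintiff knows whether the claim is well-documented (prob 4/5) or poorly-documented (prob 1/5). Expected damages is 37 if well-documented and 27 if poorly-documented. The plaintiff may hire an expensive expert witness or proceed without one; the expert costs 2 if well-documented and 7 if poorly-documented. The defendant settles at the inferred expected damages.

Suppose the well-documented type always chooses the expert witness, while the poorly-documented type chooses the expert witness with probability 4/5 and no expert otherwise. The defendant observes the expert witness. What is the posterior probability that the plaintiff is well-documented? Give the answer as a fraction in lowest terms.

P(the expert witness) = (4/5)·1 + (1/5)·(4/5) = 24/25.
By Bayes' rule, P(well-documented | the expert witness) = (4/5) / (24/25) = 5/6.

5/6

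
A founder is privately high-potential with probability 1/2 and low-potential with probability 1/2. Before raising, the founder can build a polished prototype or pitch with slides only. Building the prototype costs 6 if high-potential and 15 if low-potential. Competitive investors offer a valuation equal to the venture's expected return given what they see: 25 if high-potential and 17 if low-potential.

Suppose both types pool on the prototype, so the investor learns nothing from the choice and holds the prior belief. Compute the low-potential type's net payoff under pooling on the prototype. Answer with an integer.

6

Pooled valuation = 1/2·25 + 1/2·17 = 21.
low-potential pays cost 15 for the prototype, so net payoff = 21 − 15 = 6.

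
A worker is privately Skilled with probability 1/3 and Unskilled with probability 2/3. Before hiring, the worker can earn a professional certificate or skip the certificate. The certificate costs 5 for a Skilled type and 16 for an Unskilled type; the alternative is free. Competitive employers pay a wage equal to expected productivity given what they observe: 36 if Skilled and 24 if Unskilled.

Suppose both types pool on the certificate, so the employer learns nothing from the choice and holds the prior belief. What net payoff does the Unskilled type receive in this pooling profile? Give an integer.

Pooled wage = 1/3·36 + 2/3·24 = 28.
Unskilled pays cost 16 for the certificate, so net payoff = 28 − 16 = 12.

12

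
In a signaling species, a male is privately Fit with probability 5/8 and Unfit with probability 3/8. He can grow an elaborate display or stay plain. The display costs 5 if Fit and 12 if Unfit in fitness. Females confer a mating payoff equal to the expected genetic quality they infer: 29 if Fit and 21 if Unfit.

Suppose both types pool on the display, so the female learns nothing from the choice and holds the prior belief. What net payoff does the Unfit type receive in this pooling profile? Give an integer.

14

Pooled mating payoff = 5/8·29 + 3/8·21 = 26.
Unfit pays cost 12 for the display, so net payoff = 26 − 12 = 14.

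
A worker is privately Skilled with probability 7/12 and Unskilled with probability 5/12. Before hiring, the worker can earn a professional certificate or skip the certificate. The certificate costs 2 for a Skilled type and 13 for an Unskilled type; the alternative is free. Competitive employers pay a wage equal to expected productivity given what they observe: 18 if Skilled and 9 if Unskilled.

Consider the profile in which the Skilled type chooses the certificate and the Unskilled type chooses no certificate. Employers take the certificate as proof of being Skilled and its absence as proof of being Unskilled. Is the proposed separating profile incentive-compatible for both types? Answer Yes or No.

Under these beliefs, the certificate earns wage 18 and no certificate earns wage 9.
Skilled: the certificate nets 18 − 2 = 16; no certificate nets 9. Skilled prefers the certificate.
Unskilled: the certificate nets 18 − 13 = 5; no certificate nets 9. Unskilled prefers no certificate.
Neither type deviates, so the separating profile is an equilibrium.

Yes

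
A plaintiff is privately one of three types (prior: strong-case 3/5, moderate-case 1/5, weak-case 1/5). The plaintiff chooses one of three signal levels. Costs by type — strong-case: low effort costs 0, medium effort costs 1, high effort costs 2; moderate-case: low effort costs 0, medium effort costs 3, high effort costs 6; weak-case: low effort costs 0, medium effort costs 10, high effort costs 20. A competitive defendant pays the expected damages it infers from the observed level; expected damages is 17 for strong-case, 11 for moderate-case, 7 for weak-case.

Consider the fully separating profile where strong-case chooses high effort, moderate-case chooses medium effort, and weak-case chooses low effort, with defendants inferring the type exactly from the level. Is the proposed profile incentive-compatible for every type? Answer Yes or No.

Separating settlements: high effort → 17, medium effort → 11, low effort → 7.
strong-case (assigned high effort): low effort: 7 − 0 = 7; medium effort: 11 − 1 = 10; high effort: 17 − 2 = 15. strong-case stays.
moderate-case (assigned medium effort): low effort: 7 − 0 = 7; medium effort: 11 − 3 = 8; high effort: 17 − 6 = 11. moderate-case prefers high effort.
weak-case (assigned low effort): low effort: 7 − 0 = 7; medium effort: 11 − 10 = 1; high effort: 17 − 20 = -3. weak-case stays.
At least one type deviates; the separating profile fails.

No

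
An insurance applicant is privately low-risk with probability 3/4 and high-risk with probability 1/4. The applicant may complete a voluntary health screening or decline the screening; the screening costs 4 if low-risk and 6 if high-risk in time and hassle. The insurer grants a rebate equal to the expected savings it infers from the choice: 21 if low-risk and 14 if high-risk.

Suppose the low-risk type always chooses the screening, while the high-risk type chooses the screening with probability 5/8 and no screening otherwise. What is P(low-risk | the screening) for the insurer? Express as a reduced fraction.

P(the screening) = (3/4)·1 + (1/4)·(5/8) = 29/32.
By Bayes' rule, P(low-risk | the screening) = (3/4) / (29/32) = 24/29.

24/29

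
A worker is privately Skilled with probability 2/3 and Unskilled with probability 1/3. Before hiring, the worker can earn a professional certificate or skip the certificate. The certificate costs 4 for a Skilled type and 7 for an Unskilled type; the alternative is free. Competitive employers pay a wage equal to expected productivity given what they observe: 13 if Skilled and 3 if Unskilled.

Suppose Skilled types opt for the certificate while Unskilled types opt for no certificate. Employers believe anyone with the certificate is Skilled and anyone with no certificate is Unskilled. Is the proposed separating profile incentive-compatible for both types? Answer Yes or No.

No

Under these beliefs, the certificate earns wage 13 and no certificate earns wage 3.
Skilled: the certificate nets 13 − 4 = 9; no certificate nets 3. Skilled prefers the certificate.
Unskilled: the certificate nets 13 − 7 = 6; no certificate nets 3. Unskilled would deviate to the certificate.
Unskilled has a profitable deviation, so the profile is not an equilibrium.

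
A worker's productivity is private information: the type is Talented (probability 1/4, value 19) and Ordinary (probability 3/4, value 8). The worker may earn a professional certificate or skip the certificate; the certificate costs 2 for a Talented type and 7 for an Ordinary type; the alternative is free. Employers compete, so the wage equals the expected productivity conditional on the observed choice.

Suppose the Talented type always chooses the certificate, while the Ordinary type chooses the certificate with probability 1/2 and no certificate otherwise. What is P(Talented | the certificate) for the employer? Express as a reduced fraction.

P(the certificate) = (1/4)·1 + (3/4)·(1/2) = 5/8.
By Bayes' rule, P(Talented | the certificate) = (1/4) / (5/8) = 2/5.

2/5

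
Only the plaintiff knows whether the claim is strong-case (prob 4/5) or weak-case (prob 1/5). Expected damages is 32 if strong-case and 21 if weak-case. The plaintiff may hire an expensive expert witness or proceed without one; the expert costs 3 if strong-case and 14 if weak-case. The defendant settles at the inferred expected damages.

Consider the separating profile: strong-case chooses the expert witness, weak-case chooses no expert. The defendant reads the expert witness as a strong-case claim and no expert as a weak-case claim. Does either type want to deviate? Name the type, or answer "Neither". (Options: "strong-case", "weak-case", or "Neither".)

Neither

The expert witness pays 32; no expert pays 21.
strong-case: assigned the expert witness, nets 32 − 3 = 29; deviating to no expert nets 21.
weak-case: assigned no expert, nets 21; deviating to the expert witness nets 32 − 14 = 18.
Both types strictly prefer their assigned action; no profitable deviation.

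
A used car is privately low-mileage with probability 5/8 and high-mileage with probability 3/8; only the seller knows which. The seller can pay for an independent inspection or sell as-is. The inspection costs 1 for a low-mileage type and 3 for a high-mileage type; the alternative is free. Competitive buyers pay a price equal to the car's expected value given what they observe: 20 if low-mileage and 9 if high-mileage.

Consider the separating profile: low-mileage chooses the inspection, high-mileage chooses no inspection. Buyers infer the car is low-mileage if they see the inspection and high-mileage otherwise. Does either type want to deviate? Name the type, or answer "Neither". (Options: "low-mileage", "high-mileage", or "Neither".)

The inspection pays 20; no inspection pays 9.
low-mileage: assigned the inspection, nets 20 − 1 = 19; deviating to no inspection nets 9.
high-mileage: assigned no inspection, nets 9; deviating to the inspection nets 20 − 3 = 17.
The high-mileage type gains 8 by deviating.

high-mileage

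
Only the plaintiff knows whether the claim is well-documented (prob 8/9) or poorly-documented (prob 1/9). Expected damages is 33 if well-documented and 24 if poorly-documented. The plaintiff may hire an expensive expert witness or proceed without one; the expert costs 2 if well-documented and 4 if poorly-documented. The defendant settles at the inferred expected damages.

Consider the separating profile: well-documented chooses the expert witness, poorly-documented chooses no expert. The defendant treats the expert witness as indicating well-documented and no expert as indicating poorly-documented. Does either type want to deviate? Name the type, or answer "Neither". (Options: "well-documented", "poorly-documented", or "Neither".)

The expert witness pays 33; no expert pays 24.
well-documented: assigned the expert witness, nets 33 − 2 = 31; deviating to no expert nets 24.
poorly-documented: assigned no expert, nets 24; deviating to the expert witness nets 33 − 4 = 29.
The poorly-documented type gains 5 by deviating.

poorly-documented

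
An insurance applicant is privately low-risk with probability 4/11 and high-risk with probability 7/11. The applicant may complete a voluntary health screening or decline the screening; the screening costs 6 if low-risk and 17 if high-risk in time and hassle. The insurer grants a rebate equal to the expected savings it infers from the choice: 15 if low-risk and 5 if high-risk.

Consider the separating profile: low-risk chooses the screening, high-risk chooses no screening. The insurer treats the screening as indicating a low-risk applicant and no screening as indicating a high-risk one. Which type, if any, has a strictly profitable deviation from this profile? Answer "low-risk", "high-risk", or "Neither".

Neither

The screening pays 15; no screening pays 5.
low-risk: assigned the screening, nets 15 − 6 = 9; deviating to no screening nets 5.
high-risk: assigned no screening, nets 5; deviating to the screening nets 15 − 17 = -2.
Both types strictly prefer their assigned action; no profitable deviation.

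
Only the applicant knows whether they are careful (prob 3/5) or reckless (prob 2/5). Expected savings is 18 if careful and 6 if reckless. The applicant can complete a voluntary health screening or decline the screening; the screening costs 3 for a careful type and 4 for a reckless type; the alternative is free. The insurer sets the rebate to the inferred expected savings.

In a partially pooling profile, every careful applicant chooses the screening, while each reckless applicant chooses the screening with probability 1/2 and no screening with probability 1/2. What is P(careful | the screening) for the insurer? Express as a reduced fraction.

P(the screening) = (3/5)·1 + (2/5)·(1/2) = 4/5.
By Bayes' rule, P(careful | the screening) = (3/5) / (4/5) = 3/4.

3/4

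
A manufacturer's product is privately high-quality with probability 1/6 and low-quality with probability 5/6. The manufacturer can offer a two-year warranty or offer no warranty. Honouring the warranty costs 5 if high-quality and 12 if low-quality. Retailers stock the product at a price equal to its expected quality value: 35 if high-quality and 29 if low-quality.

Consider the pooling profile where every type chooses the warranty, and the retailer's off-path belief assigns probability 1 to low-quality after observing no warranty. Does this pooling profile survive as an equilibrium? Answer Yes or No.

No

On path, the retailer holds the prior and pays 1/6·35 + 5/6·29 = 30. Off path (no warranty), believing low-quality, it pays 29.
high-quality: the warranty nets 30 − 5 = 25; no warranty nets 29. high-quality would deviate.
low-quality: the warranty nets 30 − 12 = 18; no warranty nets 29. low-quality would deviate.
A type deviates, so pooling fails.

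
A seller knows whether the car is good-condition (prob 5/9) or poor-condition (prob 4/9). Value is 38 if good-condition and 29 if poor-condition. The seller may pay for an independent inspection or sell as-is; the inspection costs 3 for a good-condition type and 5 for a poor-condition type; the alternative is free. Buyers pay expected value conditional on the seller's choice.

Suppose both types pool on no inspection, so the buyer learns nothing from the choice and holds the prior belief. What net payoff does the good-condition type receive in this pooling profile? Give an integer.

34

Pooled price = 5/9·38 + 4/9·29 = 34.
good-condition pays no cost for no inspection, so net payoff = 34.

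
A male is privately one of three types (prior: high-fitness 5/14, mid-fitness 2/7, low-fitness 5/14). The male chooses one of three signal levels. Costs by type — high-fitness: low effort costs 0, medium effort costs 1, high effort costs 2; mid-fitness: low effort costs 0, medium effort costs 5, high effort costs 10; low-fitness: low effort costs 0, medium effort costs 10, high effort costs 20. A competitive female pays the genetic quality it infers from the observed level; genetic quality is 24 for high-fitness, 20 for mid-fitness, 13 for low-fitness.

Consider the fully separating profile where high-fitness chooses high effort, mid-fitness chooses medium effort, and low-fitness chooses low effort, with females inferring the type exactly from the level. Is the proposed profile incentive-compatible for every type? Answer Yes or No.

Yes

Separating mating payoffs: high effort → 24, medium effort → 20, low effort → 13.
high-fitness (assigned high effort): low effort: 13 − 0 = 13; medium effort: 20 − 1 = 19; high effort: 24 − 2 = 22. high-fitness stays.
mid-fitness (assigned medium effort): low effort: 13 − 0 = 13; medium effort: 20 − 5 = 15; high effort: 24 − 10 = 14. mid-fitness stays.
low-fitness (assigned low effort): low effort: 13 − 0 = 13; medium effort: 20 − 10 = 10; high effort: 24 − 20 = 4. low-fitness stays.
Every type prefers its assigned level; separation holds.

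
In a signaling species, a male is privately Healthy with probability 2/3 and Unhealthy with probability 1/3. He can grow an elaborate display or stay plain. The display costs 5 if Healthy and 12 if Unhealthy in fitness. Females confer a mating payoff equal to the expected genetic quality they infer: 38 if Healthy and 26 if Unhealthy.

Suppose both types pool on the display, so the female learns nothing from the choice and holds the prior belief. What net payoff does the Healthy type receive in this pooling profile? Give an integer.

Pooled mating payoff = 2/3·38 + 1/3·26 = 34.
Healthy pays cost 5 for the display, so net payoff = 34 − 5 = 29.

29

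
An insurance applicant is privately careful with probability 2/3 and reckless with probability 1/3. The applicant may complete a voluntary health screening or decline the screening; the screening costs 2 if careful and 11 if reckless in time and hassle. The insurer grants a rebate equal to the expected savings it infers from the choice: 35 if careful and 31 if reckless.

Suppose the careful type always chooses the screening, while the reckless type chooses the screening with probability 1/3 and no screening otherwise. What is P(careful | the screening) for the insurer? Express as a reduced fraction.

P(the screening) = (2/3)·1 + (1/3)·(1/3) = 7/9.
By Bayes' rule, P(careful | the screening) = (2/3) / (7/9) = 6/7.

6/7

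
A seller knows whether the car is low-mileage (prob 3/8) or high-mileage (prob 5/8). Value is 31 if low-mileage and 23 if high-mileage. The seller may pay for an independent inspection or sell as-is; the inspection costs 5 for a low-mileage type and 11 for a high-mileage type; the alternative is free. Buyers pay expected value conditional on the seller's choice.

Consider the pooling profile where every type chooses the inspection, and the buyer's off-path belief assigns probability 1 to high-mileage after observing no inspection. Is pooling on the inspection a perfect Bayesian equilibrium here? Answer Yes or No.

No

On path, the buyer holds the prior and pays 3/8·31 + 5/8·23 = 26. Off path (no inspection), believing high-mileage, it pays 23.
low-mileage: the inspection nets 26 − 5 = 21; no inspection nets 23. low-mileage would deviate.
high-mileage: the inspection nets 26 − 11 = 15; no inspection nets 23. high-mileage would deviate.
A type deviates, so pooling fails.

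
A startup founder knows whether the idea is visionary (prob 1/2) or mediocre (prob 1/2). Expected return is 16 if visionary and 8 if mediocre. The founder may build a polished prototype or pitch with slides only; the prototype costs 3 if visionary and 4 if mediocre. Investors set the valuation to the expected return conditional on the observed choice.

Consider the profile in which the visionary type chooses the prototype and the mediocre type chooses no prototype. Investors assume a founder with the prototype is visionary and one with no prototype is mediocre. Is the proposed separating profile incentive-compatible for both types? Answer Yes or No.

No

Under these beliefs, the prototype earns valuation 16 and no prototype earns valuation 8.
visionary: the prototype nets 16 − 3 = 13; no prototype nets 8. visionary prefers the prototype.
mediocre: the prototype nets 16 − 4 = 12; no prototype nets 8. mediocre would deviate to the prototype.
mediocre has a profitable deviation, so the profile is not an equilibrium.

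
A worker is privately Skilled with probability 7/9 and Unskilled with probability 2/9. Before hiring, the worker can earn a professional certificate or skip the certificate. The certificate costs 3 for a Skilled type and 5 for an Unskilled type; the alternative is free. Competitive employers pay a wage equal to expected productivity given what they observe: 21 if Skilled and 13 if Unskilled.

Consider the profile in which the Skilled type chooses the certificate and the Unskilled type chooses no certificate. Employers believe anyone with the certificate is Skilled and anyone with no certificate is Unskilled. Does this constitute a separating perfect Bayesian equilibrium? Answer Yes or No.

No

Under these beliefs, the certificate earns wage 21 and no certificate earns wage 13.
Skilled: the certificate nets 21 − 3 = 18; no certificate nets 13. Skilled prefers the certificate.
Unskilled: the certificate nets 21 − 5 = 16; no certificate nets 13. Unskilled would deviate to the certificate.
Unskilled has a profitable deviation, so the profile is not an equilibrium.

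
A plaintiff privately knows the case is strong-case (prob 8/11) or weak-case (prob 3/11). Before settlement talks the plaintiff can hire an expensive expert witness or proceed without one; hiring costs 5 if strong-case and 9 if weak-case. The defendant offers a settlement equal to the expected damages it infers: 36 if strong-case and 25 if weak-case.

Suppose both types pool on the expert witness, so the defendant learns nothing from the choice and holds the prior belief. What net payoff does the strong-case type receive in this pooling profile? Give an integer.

Pooled settlement = 8/11·36 + 3/11·25 = 33.
strong-case pays cost 5 for the expert witness, so net payoff = 33 − 5 = 28.

28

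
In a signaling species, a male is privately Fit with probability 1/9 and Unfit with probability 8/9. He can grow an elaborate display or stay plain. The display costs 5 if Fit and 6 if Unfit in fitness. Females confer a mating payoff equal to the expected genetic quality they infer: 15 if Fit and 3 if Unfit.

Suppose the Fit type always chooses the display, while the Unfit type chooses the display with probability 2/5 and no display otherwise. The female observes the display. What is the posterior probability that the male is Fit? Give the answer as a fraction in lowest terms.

5/21

P(the display) = (1/9)·1 + (8/9)·(2/5) = 7/15.
By Bayes' rule, P(Fit | the display) = (1/9) / (7/15) = 5/21.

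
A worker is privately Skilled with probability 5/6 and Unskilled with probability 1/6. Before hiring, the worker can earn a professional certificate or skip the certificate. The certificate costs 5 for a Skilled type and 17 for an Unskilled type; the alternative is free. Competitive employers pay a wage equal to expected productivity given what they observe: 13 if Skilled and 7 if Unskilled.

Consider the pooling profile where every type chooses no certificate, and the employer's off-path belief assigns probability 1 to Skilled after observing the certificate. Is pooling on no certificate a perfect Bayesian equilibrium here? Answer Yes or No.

On path, the employer holds the prior and pays 5/6·13 + 1/6·7 = 12. Off path (the certificate), believing Skilled, it pays 13.
Skilled: no certificate nets 12; the certificate nets 13 − 5 = 8. Skilled stays.
Unskilled: no certificate nets 12; the certificate nets 13 − 17 = -4. Unskilled stays.
No type deviates, so pooling is sustained.

Yes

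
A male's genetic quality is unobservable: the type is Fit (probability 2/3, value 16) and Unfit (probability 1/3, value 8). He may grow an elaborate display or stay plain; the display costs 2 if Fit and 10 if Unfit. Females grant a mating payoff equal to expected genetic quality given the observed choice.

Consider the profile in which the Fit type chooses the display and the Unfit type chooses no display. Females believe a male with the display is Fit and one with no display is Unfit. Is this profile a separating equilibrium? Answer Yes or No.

Under these beliefs, the display earns mating payoff 16 and no display earns mating payoff 8.
Fit: the display nets 16 − 2 = 14; no display nets 8. Fit prefers the display.
Unfit: the display nets 16 − 10 = 6; no display nets 8. Unfit prefers no display.
Neither type deviates, so the separating profile is an equilibrium.

Yes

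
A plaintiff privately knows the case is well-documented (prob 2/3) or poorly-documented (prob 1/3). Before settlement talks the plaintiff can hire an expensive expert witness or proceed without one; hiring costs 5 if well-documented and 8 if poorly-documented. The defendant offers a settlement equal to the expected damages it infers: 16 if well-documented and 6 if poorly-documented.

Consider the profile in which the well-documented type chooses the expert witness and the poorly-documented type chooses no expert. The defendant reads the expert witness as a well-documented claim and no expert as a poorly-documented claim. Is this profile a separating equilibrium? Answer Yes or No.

Under these beliefs, the expert witness earns settlement 16 and no expert earns settlement 6.
well-documented: the expert witness nets 16 − 5 = 11; no expert nets 6. well-documented prefers the expert witness.
poorly-documented: the expert witness nets 16 − 8 = 8; no expert nets 6. poorly-documented would deviate to the expert witness.
poorly-documented has a profitable deviation, so the profile is not an equilibrium.

No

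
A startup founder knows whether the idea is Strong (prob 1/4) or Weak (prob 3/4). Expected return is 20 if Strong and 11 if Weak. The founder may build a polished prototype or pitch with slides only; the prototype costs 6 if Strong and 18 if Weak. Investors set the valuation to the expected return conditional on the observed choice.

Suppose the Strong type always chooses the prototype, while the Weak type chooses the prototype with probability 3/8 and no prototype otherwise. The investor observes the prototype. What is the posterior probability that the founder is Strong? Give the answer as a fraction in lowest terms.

P(the prototype) = (1/4)·1 + (3/4)·(3/8) = 17/32.
By Bayes' rule, P(Strong | the prototype) = (1/4) / (17/32) = 8/17.

8/17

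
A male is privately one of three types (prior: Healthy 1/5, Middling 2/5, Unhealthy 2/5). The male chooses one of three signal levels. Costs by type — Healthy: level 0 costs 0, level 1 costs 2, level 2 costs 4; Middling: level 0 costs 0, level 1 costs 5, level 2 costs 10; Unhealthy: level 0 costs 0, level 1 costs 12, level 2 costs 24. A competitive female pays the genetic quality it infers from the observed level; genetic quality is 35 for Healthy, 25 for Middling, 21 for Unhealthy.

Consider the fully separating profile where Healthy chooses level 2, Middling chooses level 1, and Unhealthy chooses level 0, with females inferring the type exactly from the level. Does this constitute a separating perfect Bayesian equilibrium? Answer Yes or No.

No

Separating mating payoffs: level 2 → 35, level 1 → 25, level 0 → 21.
Healthy (assigned level 2): level 0: 21 − 0 = 21; level 1: 25 − 2 = 23; level 2: 35 − 4 = 31. Healthy stays.
Middling (assigned level 1): level 0: 21 − 0 = 21; level 1: 25 − 5 = 20; level 2: 35 − 10 = 25. Middling prefers level 2.
Unhealthy (assigned level 0): level 0: 21 − 0 = 21; level 1: 25 − 12 = 13; level 2: 35 − 24 = 11. Unhealthy stays.
At least one type deviates; the separating profile fails.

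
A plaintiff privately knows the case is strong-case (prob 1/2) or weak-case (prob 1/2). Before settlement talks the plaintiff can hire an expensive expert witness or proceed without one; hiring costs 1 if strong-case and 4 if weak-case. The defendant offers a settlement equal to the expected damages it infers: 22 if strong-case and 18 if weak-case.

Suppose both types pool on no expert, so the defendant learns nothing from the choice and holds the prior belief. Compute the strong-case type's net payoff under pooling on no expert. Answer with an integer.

20

Pooled settlement = 1/2·22 + 1/2·18 = 20.
strong-case pays no cost for no expert, so net payoff = 20.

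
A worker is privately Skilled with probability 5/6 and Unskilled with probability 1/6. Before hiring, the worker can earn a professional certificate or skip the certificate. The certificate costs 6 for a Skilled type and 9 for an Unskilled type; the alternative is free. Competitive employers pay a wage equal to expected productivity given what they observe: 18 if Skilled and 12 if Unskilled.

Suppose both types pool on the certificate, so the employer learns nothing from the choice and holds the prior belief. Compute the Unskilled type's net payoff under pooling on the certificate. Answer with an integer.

8

Pooled wage = 5/6·18 + 1/6·12 = 17.
Unskilled pays cost 9 for the certificate, so net payoff = 17 − 9 = 8.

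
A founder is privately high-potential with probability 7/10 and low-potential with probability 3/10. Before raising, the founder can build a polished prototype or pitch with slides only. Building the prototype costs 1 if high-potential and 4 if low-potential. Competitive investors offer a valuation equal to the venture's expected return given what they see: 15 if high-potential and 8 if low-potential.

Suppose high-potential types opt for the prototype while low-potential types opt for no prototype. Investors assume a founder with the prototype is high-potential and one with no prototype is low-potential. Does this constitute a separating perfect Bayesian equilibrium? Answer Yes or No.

No

Under these beliefs, the prototype earns valuation 15 and no prototype earns valuation 8.
high-potential: the prototype nets 15 − 1 = 14; no prototype nets 8. high-potential prefers the prototype.
low-potential: the prototype nets 15 − 4 = 11; no prototype nets 8. low-potential would deviate to the prototype.
low-potential has a profitable deviation, so the profile is not an equilibrium.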